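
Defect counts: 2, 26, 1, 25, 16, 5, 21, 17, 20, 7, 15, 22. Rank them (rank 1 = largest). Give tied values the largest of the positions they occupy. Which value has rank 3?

22

Sorted (descending): 26, 25, 22, 21, 20, 17, 16, 15, 7, 5, 2, 1
No ties — each value takes its position as its rank.
Rank 3 → value 22.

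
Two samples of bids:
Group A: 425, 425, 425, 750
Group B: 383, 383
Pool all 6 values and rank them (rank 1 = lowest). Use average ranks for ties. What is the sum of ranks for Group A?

Sorted (ascending): 383, 383, 425, 425, 425, 750
The 2 values of 383 occupy positions 1–2 → average rank (1+2)/2 = 1.5.
The 3 values of 425 occupy positions 3–5 → average rank 4.
Group A values → pooled ranks: 425→4, 425→4, 425→4, 750→6
Rank sum = 4 + 4 + 4 + 6 = 18

18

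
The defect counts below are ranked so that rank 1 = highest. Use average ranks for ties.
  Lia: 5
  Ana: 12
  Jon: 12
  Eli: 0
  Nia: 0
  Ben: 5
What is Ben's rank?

3.5

Sorted (descending): 12, 12, 5, 5, 0, 0
The 2 values of 12 occupy positions 1–2 → average rank (1+2)/2 = 1.5.
The 2 values of 5 occupy positions 3–4 → average rank (3+4)/2 = 3.5.
The 2 values of 0 occupy positions 5–6 → average rank (5+6)/2 = 5.5.
Ben has value 5 → rank 3.5.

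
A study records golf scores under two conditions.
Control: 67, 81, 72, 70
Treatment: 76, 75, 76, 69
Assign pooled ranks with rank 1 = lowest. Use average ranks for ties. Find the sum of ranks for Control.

16

Sorted (ascending): 67, 69, 70, 72, 75, 76, 76, 81
The 2 values of 76 occupy positions 6–7 → average rank (6+7)/2 = 6.5.
Control values → pooled ranks: 67→1, 81→8, 72→4, 70→3
Rank sum = 1 + 8 + 4 + 3 = 16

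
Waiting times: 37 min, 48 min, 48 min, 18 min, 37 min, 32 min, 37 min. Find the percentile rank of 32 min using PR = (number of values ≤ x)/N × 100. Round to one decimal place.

28.6

N = 7.
Strictly below 32: 1. Equal to 32: 1.
PR = 2/7 × 100 = 28.6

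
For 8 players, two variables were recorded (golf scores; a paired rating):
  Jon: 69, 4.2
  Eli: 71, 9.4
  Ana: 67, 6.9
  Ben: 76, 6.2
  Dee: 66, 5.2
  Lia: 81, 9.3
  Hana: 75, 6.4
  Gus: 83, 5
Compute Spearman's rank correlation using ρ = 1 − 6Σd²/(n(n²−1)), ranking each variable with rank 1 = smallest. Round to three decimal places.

0.048

Ranks of variable 1: 3, 4, 2, 6, 1, 7, 5, 8
Ranks of variable 2: 1, 8, 6, 4, 3, 7, 5, 2
d = r₁ − r₂: 2, -4, -4, 2, -2, 0, 0, 6
d²: 4, 16, 16, 4, 4, 0, 0, 36; Σd² = 80
ρ = 1 − 6·80/(8·63) = 1 − 480/504 = 0.048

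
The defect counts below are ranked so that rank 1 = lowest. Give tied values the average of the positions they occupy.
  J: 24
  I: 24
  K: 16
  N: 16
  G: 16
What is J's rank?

Sorted (ascending): 16, 16, 16, 24, 24
The 3 values of 16 occupy positions 1–3 → average rank 2.
The 2 values of 24 occupy positions 4–5 → average rank (4+5)/2 = 4.5.
J has value 24 → rank 4.5.

4.5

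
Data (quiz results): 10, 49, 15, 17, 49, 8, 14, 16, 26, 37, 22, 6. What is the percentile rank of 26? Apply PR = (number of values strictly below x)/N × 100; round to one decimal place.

66.7

N = 12.
Strictly below 26: 8. Equal to 26: 1.
PR = 8/12 × 100 = 66.7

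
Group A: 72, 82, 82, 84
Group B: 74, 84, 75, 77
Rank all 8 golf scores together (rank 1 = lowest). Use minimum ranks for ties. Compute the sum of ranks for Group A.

Sorted (ascending): 72, 74, 75, 77, 82, 82, 84, 84
The 2 values of 82 occupy positions 5–6 → each gets rank 5.
The 2 values of 84 occupy positions 7–8 → each gets rank 7.
Group A values → pooled ranks: 72→1, 82→5, 82→5, 84→7
Rank sum = 1 + 5 + 5 + 7 = 18

18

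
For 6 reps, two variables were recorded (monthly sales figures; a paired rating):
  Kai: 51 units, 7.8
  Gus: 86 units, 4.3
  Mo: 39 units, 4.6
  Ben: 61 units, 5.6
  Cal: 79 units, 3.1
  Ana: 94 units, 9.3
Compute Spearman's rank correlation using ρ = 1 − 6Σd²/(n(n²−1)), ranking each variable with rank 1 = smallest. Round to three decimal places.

Ranks of variable 1: 2, 5, 1, 3, 4, 6
Ranks of variable 2: 5, 2, 3, 4, 1, 6
d = r₁ − r₂: -3, 3, -2, -1, 3, 0
d²: 9, 9, 4, 1, 9, 0; Σd² = 32
ρ = 1 − 6·32/(6·35) = 1 − 192/210 = 0.086

0.086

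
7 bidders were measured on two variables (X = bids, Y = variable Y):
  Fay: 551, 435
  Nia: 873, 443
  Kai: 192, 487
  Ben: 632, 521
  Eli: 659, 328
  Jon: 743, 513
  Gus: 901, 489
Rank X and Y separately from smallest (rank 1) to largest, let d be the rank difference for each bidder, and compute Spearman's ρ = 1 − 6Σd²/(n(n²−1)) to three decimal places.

0.143

Ranks of variable 1: 2, 6, 1, 3, 4, 5, 7
Ranks of variable 2: 2, 3, 4, 7, 1, 6, 5
d = r₁ − r₂: 0, 3, -3, -4, 3, -1, 2
d²: 0, 9, 9, 16, 9, 1, 4; Σd² = 48
ρ = 1 − 6·48/(7·48) = 1 − 288/336 = 0.143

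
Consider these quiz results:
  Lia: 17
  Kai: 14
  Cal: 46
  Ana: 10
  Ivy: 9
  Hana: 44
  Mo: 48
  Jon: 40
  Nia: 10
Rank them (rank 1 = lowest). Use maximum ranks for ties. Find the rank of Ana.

Sorted (ascending): 9, 10, 10, 14, 17, 40, 44, 46, 48
The 2 values of 10 occupy positions 2–3 → each gets rank 3.
Ana has value 10 → rank 3.

3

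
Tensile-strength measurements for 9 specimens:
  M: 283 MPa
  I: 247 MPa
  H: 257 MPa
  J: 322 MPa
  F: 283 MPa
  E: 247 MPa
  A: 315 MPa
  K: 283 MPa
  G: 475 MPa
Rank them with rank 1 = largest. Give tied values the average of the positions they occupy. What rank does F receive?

Sorted (descending): 475, 322, 315, 283, 283, 283, 257, 247, 247
The 3 values of 283 occupy positions 4–6 → average rank 5.
The 2 values of 247 occupy positions 8–9 → average rank (8+9)/2 = 8.5.
F has value 283 MPa → rank 5.

5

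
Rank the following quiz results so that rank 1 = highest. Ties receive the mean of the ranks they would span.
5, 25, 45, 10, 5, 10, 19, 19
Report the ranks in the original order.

Sorted (descending): 45, 25, 19, 19, 10, 10, 5, 5
The 2 values of 19 occupy positions 3–4 → average rank (3+4)/2 = 3.5.
The 2 values of 10 occupy positions 5–6 → average rank (5+6)/2 = 5.5.
The 2 values of 5 occupy positions 7–8 → average rank (7+8)/2 = 7.5.

7.5, 2, 1, 5.5, 7.5, 5.5, 3.5, 3.5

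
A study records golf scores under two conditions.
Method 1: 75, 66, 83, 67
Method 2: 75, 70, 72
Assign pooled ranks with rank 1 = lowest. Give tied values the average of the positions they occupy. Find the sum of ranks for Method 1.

Sorted (ascending): 66, 67, 70, 72, 75, 75, 83
The 2 values of 75 occupy positions 5–6 → average rank (5+6)/2 = 5.5.
Method 1 values → pooled ranks: 75→5.5, 66→1, 83→7, 67→2
Rank sum = 5.5 + 1 + 7 + 2 = 15.5

15.5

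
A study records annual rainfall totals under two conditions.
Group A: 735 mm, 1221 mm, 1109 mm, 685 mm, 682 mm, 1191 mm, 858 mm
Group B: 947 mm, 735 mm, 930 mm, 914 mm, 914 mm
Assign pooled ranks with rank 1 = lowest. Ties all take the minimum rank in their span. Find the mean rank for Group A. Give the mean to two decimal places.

6.29

Sorted (ascending): 682, 685, 735, 735, 858, 914, 914, 930, 947, 1109, 1191, 1221
The 2 values of 735 occupy positions 3–4 → each gets rank 3.
The 2 values of 914 occupy positions 6–7 → each gets rank 6.
Group A values → pooled ranks: 735→3, 1221→12, 1109→10, 685→2, 682→1, 1191→11, 858→5
Mean rank = (3 + 12 + 10 + 2 + 1 + 11 + 5) / 7 = 6.29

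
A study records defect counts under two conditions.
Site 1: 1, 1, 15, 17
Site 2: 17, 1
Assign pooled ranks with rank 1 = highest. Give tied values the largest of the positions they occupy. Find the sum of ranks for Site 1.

Sorted (descending): 17, 17, 15, 1, 1, 1
The 2 values of 17 occupy positions 1–2 → each gets rank 2.
The 3 values of 1 occupy positions 4–6 → each gets rank 6.
Site 1 values → pooled ranks: 1→6, 1→6, 15→3, 17→2
Rank sum = 6 + 6 + 3 + 2 = 17

17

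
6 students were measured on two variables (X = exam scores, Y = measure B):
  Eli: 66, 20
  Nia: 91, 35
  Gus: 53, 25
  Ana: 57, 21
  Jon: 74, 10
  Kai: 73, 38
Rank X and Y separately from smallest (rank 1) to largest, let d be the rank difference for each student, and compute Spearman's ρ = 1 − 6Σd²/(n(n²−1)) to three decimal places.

0.086

Ranks of variable 1: 3, 6, 1, 2, 5, 4
Ranks of variable 2: 2, 5, 4, 3, 1, 6
d = r₁ − r₂: 1, 1, -3, -1, 4, -2
d²: 1, 1, 9, 1, 16, 4; Σd² = 32
ρ = 1 − 6·32/(6·35) = 1 − 192/210 = 0.086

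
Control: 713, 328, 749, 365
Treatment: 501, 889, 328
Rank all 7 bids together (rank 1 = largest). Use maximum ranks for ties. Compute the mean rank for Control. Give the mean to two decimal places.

Sorted (descending): 889, 749, 713, 501, 365, 328, 328
The 2 values of 328 occupy positions 6–7 → each gets rank 7.
Control values → pooled ranks: 713→3, 328→7, 749→2, 365→5
Mean rank = (3 + 7 + 2 + 5) / 4 = 4.25

4.25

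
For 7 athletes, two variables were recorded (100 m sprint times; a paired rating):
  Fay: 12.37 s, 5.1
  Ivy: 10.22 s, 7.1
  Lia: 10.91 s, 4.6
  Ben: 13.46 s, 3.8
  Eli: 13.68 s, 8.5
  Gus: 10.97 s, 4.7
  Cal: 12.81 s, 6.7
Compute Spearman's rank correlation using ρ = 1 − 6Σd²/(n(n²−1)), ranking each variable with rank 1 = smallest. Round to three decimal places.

Ranks of variable 1: 4, 1, 2, 6, 7, 3, 5
Ranks of variable 2: 4, 6, 2, 1, 7, 3, 5
d = r₁ − r₂: 0, -5, 0, 5, 0, 0, 0
d²: 0, 25, 0, 25, 0, 0, 0; Σd² = 50
ρ = 1 − 6·50/(7·48) = 1 − 300/336 = 0.107

0.107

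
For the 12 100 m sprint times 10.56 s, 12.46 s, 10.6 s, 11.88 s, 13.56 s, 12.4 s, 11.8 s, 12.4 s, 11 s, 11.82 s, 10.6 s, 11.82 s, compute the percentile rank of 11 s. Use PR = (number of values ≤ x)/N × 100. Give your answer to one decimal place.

N = 12.
Strictly below 11: 3. Equal to 11: 1.
PR = 4/12 × 100 = 33.3

33.3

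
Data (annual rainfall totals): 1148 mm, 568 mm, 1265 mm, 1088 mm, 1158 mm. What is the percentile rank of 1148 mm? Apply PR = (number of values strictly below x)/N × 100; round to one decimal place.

N = 5.
Strictly below 1148: 2. Equal to 1148: 1.
PR = 2/5 × 100 = 40.0

40.0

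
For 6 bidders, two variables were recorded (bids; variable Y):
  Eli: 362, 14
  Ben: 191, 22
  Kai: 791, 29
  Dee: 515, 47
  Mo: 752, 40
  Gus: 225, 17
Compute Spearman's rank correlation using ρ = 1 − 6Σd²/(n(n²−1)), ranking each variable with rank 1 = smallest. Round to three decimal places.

0.543

Ranks of variable 1: 3, 1, 6, 4, 5, 2
Ranks of variable 2: 1, 3, 4, 6, 5, 2
d = r₁ − r₂: 2, -2, 2, -2, 0, 0
d²: 4, 4, 4, 4, 0, 0; Σd² = 16
ρ = 1 − 6·16/(6·35) = 1 − 96/210 = 0.543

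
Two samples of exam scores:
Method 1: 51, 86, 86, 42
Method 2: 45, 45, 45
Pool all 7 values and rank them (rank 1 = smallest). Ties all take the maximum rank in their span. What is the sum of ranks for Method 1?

20

Sorted (ascending): 42, 45, 45, 45, 51, 86, 86
The 3 values of 45 occupy positions 2–4 → each gets rank 4.
The 2 values of 86 occupy positions 6–7 → each gets rank 7.
Method 1 values → pooled ranks: 51→5, 86→7, 86→7, 42→1
Rank sum = 5 + 7 + 7 + 1 = 20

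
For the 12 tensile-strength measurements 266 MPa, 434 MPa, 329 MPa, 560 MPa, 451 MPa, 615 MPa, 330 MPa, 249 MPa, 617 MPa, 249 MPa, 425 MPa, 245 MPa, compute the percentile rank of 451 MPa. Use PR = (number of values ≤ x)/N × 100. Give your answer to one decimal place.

N = 12.
Strictly below 451: 8. Equal to 451: 1.
PR = 9/12 × 100 = 75.0

75.0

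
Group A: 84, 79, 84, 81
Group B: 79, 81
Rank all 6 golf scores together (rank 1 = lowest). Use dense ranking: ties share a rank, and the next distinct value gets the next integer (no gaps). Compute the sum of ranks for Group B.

Sorted (ascending): 79, 79, 81, 81, 84, 84
The 2 values of 79 share dense rank 1.
The 2 values of 81 share dense rank 2.
The 2 values of 84 share dense rank 3.
Group B values → pooled ranks: 79→1, 81→2
Rank sum = 1 + 2 = 3

3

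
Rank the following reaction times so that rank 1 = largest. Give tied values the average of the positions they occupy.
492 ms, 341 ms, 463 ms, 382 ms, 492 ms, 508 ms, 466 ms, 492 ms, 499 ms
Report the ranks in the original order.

4, 9, 7, 8, 4, 1, 6, 4, 2

Sorted (descending): 508, 499, 492, 492, 492, 466, 463, 382, 341
The 3 values of 492 occupy positions 3–5 → average rank 4.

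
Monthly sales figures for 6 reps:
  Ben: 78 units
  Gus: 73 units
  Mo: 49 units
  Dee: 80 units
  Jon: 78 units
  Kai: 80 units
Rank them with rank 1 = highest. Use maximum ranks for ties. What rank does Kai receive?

2

Sorted (descending): 80, 80, 78, 78, 73, 49
The 2 values of 80 occupy positions 1–2 → each gets rank 2.
The 2 values of 78 occupy positions 3–4 → each gets rank 4.
Kai has value 80 units → rank 2.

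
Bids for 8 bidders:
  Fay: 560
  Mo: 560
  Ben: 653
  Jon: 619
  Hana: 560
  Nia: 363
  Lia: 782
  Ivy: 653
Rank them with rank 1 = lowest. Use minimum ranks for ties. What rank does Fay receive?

Sorted (ascending): 363, 560, 560, 560, 619, 653, 653, 782
The 3 values of 560 occupy positions 2–4 → each gets rank 2.
The 2 values of 653 occupy positions 6–7 → each gets rank 6.
Fay has value 560 → rank 2.

2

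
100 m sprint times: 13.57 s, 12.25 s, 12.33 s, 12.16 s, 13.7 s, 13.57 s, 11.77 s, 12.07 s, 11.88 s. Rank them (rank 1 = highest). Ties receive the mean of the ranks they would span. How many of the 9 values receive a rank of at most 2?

Sorted (descending): 13.7, 13.57, 13.57, 12.33, 12.25, 12.16, 12.07, 11.88, 11.77
The 2 values of 13.57 occupy positions 2–3 → average rank (2+3)/2 = 2.5.
Ranks ≤ 2: {1} → 1 value.

1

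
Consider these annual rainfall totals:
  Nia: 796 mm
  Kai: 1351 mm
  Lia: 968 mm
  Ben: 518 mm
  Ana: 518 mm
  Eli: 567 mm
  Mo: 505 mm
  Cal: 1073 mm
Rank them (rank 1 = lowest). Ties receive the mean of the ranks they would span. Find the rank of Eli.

4

Sorted (ascending): 505, 518, 518, 567, 796, 968, 1073, 1351
The 2 values of 518 occupy positions 2–3 → average rank (2+3)/2 = 2.5.
Eli has value 567 mm → rank 4.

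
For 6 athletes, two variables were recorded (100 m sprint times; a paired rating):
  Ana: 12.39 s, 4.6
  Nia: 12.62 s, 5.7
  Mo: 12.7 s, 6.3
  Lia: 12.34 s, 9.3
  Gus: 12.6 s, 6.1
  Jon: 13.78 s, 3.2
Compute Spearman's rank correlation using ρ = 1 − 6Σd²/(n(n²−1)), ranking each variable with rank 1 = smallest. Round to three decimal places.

Ranks of variable 1: 2, 4, 5, 1, 3, 6
Ranks of variable 2: 2, 3, 5, 6, 4, 1
d = r₁ − r₂: 0, 1, 0, -5, -1, 5
d²: 0, 1, 0, 25, 1, 25; Σd² = 52
ρ = 1 − 6·52/(6·35) = 1 − 312/210 = -0.486

-0.486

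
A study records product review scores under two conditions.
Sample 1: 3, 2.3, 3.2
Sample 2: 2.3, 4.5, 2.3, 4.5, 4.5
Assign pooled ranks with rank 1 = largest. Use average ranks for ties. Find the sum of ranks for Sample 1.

16

Sorted (descending): 4.5, 4.5, 4.5, 3.2, 3, 2.3, 2.3, 2.3
The 3 values of 4.5 occupy positions 1–3 → average rank 2.
The 3 values of 2.3 occupy positions 6–8 → average rank 7.
Sample 1 values → pooled ranks: 3→5, 2.3→7, 3.2→4
Rank sum = 5 + 7 + 4 = 16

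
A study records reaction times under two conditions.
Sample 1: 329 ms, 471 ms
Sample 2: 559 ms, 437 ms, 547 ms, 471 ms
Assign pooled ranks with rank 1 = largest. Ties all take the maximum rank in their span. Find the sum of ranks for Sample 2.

Sorted (descending): 559, 547, 471, 471, 437, 329
The 2 values of 471 occupy positions 3–4 → each gets rank 4.
Sample 2 values → pooled ranks: 559→1, 437→5, 547→2, 471→4
Rank sum = 1 + 5 + 2 + 4 = 12

12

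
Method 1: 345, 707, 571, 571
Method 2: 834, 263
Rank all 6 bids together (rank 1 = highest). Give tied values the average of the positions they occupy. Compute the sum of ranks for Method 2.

7

Sorted (descending): 834, 707, 571, 571, 345, 263
The 2 values of 571 occupy positions 3–4 → average rank (3+4)/2 = 3.5.
Method 2 values → pooled ranks: 834→1, 263→6
Rank sum = 1 + 6 = 7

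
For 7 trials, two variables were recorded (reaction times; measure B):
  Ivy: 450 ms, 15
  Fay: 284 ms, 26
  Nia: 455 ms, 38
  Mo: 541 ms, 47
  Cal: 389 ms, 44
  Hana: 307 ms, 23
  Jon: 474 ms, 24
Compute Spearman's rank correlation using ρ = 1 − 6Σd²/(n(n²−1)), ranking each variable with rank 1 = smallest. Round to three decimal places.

Ranks of variable 1: 4, 1, 5, 7, 3, 2, 6
Ranks of variable 2: 1, 4, 5, 7, 6, 2, 3
d = r₁ − r₂: 3, -3, 0, 0, -3, 0, 3
d²: 9, 9, 0, 0, 9, 0, 9; Σd² = 36
ρ = 1 − 6·36/(7·48) = 1 − 216/336 = 0.357

0.357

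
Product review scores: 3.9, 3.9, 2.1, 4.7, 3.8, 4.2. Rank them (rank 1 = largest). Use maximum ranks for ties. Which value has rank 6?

2.1

Sorted (descending): 4.7, 4.2, 3.9, 3.9, 3.8, 2.1
The 2 values of 3.9 occupy positions 3–4 → each gets rank 4.
Rank 6 → value 2.1.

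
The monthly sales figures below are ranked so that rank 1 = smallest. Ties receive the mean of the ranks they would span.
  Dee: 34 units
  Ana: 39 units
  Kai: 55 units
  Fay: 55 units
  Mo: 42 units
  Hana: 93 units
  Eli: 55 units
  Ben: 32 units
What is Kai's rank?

6

Sorted (ascending): 32, 34, 39, 42, 55, 55, 55, 93
The 3 values of 55 occupy positions 5–7 → average rank 6.
Kai has value 55 units → rank 6.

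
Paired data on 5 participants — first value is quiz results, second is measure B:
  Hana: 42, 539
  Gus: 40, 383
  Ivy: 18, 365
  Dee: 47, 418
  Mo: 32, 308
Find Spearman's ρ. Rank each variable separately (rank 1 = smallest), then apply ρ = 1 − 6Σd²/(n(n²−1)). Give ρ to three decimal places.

0.800

Ranks of variable 1: 4, 3, 1, 5, 2
Ranks of variable 2: 5, 3, 2, 4, 1
d = r₁ − r₂: -1, 0, -1, 1, 1
d²: 1, 0, 1, 1, 1; Σd² = 4
ρ = 1 − 6·4/(5·24) = 1 − 24/120 = 0.800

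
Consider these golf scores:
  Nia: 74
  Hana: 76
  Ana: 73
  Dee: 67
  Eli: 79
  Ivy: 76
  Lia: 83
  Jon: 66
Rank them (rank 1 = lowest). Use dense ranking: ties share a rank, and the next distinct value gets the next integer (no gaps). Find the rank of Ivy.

5

Sorted (ascending): 66, 67, 73, 74, 76, 76, 79, 83
The 2 values of 76 share dense rank 5.
Remaining distinct values take the next consecutive integers.
Ivy has value 76 → rank 5.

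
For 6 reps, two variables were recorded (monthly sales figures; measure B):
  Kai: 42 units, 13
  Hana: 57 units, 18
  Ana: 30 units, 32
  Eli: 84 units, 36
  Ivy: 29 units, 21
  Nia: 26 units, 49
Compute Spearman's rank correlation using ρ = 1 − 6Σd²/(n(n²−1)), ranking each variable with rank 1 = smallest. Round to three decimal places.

-0.314

Ranks of variable 1: 4, 5, 3, 6, 2, 1
Ranks of variable 2: 1, 2, 4, 5, 3, 6
d = r₁ − r₂: 3, 3, -1, 1, -1, -5
d²: 9, 9, 1, 1, 1, 25; Σd² = 46
ρ = 1 − 6·46/(6·35) = 1 − 276/210 = -0.314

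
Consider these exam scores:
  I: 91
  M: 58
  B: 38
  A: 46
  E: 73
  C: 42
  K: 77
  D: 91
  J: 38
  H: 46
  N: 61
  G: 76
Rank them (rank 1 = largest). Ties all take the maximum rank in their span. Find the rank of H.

9

Sorted (descending): 91, 91, 77, 76, 73, 61, 58, 46, 46, 42, 38, 38
The 2 values of 91 occupy positions 1–2 → each gets rank 2.
The 2 values of 46 occupy positions 8–9 → each gets rank 9.
The 2 values of 38 occupy positions 11–12 → each gets rank 12.
H has value 46 → rank 9.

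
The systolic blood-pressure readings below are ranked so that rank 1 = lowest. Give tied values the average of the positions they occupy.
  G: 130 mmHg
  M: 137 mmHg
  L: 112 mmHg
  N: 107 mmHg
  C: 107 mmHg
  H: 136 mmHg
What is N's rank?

1.5

Sorted (ascending): 107, 107, 112, 130, 136, 137
The 2 values of 107 occupy positions 1–2 → average rank (1+2)/2 = 1.5.
N has value 107 mmHg → rank 1.5.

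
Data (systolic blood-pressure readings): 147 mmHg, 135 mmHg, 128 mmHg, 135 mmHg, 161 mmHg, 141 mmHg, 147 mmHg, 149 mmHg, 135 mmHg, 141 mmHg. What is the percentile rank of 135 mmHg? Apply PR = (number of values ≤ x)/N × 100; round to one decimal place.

N = 10.
Strictly below 135: 1. Equal to 135: 3.
PR = 4/10 × 100 = 40.0

40.0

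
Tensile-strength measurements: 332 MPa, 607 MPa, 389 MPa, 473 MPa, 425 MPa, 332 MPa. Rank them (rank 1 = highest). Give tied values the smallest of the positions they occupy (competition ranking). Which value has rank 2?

473

Sorted (descending): 607, 473, 425, 389, 332, 332
The 2 values of 332 occupy positions 5–6 → each gets rank 5.
Rank 2 → value 473.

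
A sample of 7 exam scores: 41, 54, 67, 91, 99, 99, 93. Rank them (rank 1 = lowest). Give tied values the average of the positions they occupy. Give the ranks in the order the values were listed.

Sorted (ascending): 41, 54, 67, 91, 93, 99, 99
The 2 values of 99 occupy positions 6–7 → average rank (6+7)/2 = 6.5.

1, 2, 3, 4, 6.5, 6.5, 5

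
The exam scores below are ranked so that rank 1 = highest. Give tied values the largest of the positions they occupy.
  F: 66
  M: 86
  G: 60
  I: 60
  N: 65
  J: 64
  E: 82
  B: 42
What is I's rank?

Sorted (descending): 86, 82, 66, 65, 64, 60, 60, 42
The 2 values of 60 occupy positions 6–7 → each gets rank 7.
I has value 60 → rank 7.

7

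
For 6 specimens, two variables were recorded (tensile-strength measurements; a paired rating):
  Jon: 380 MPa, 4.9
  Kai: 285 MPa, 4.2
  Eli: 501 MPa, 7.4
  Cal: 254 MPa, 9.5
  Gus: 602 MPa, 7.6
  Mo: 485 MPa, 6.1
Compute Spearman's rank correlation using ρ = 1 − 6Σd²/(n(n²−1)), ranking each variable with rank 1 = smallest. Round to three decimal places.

0.143

Ranks of variable 1: 3, 2, 5, 1, 6, 4
Ranks of variable 2: 2, 1, 4, 6, 5, 3
d = r₁ − r₂: 1, 1, 1, -5, 1, 1
d²: 1, 1, 1, 25, 1, 1; Σd² = 30
ρ = 1 − 6·30/(6·35) = 1 − 180/210 = 0.143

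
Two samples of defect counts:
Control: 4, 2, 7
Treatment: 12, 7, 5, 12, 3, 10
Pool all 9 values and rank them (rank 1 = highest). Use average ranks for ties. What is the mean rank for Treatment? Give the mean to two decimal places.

4.08

Sorted (descending): 12, 12, 10, 7, 7, 5, 4, 3, 2
The 2 values of 12 occupy positions 1–2 → average rank (1+2)/2 = 1.5.
The 2 values of 7 occupy positions 4–5 → average rank (4+5)/2 = 4.5.
Treatment values → pooled ranks: 12→1.5, 7→4.5, 5→6, 12→1.5, 3→8, 10→3
Mean rank = (1.5 + 4.5 + 6 + 1.5 + 8 + 3) / 6 = 4.08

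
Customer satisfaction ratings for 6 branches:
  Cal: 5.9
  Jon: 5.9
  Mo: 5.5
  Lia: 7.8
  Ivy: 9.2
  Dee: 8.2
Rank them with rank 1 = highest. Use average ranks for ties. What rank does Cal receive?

4.5

Sorted (descending): 9.2, 8.2, 7.8, 5.9, 5.9, 5.5
The 2 values of 5.9 occupy positions 4–5 → average rank (4+5)/2 = 4.5.
Cal has value 5.9 → rank 4.5.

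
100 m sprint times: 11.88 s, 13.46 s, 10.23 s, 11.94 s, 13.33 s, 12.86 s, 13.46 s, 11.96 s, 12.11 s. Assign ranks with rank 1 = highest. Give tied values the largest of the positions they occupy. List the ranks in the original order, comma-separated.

8, 2, 9, 7, 3, 4, 2, 6, 5

Sorted (descending): 13.46, 13.46, 13.33, 12.86, 12.11, 11.96, 11.94, 11.88, 10.23
The 2 values of 13.46 occupy positions 1–2 → each gets rank 2.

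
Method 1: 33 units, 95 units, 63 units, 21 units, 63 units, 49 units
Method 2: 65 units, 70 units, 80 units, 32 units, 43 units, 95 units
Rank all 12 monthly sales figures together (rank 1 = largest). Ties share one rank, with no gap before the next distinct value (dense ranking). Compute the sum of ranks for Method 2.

Sorted (descending): 95, 95, 80, 70, 65, 63, 63, 49, 43, 33, 32, 21
The 2 values of 95 share dense rank 1.
The 2 values of 63 share dense rank 5.
Remaining distinct values take the next consecutive integers.
Method 2 values → pooled ranks: 65→4, 70→3, 80→2, 32→9, 43→7, 95→1
Rank sum = 4 + 3 + 2 + 9 + 7 + 1 = 26

26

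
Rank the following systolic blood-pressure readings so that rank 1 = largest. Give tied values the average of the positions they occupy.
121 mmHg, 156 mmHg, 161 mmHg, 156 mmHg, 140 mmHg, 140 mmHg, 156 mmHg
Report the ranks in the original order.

Sorted (descending): 161, 156, 156, 156, 140, 140, 121
The 3 values of 156 occupy positions 2–4 → average rank 3.
The 2 values of 140 occupy positions 5–6 → average rank (5+6)/2 = 5.5.

7, 3, 1, 3, 5.5, 5.5, 3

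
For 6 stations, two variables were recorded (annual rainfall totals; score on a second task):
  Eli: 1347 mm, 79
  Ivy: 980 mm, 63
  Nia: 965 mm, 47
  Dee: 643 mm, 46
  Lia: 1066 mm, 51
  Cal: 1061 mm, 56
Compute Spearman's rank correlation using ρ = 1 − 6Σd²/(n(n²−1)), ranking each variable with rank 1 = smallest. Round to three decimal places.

Ranks of variable 1: 6, 3, 2, 1, 5, 4
Ranks of variable 2: 6, 5, 2, 1, 3, 4
d = r₁ − r₂: 0, -2, 0, 0, 2, 0
d²: 0, 4, 0, 0, 4, 0; Σd² = 8
ρ = 1 − 6·8/(6·35) = 1 − 48/210 = 0.771

0.771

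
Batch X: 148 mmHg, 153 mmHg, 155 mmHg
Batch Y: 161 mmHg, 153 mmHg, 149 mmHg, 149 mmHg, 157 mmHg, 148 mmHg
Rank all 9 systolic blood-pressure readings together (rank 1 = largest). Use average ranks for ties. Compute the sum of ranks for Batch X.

Sorted (descending): 161, 157, 155, 153, 153, 149, 149, 148, 148
The 2 values of 153 occupy positions 4–5 → average rank (4+5)/2 = 4.5.
The 2 values of 149 occupy positions 6–7 → average rank (6+7)/2 = 6.5.
The 2 values of 148 occupy positions 8–9 → average rank (8+9)/2 = 8.5.
Batch X values → pooled ranks: 148→8.5, 153→4.5, 155→3
Rank sum = 8.5 + 4.5 + 3 = 16

16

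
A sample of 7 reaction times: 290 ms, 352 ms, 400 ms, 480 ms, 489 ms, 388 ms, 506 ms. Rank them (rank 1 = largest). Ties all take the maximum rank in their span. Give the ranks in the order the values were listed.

7, 6, 4, 3, 2, 5, 1

Sorted (descending): 506, 489, 480, 400, 388, 352, 290
No ties — each value takes its position as its rank.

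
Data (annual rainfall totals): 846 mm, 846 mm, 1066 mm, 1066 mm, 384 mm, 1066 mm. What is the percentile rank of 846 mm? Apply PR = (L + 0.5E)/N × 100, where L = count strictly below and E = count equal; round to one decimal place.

33.3

N = 6.
Strictly below 846: 1. Equal to 846: 2.
PR = (1 + 0.5·2)/6 × 100 = 33.3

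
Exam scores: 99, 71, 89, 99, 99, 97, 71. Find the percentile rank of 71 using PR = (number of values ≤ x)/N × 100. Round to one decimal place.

N = 7.
Strictly below 71: 0. Equal to 71: 2.
PR = 2/7 × 100 = 28.6

28.6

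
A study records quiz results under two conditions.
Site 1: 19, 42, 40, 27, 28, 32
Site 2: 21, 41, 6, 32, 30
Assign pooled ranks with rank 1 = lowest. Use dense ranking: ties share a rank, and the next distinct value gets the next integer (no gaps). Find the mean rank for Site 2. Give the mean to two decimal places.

Sorted (ascending): 6, 19, 21, 27, 28, 30, 32, 32, 40, 41, 42
The 2 values of 32 share dense rank 7.
Remaining distinct values take the next consecutive integers.
Site 2 values → pooled ranks: 21→3, 41→9, 6→1, 32→7, 30→6
Mean rank = (3 + 9 + 1 + 7 + 6) / 5 = 5.20

5.20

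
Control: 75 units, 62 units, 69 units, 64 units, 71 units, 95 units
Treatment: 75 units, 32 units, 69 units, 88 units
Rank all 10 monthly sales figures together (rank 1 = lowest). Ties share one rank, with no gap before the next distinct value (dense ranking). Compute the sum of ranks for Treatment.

Sorted (ascending): 32, 62, 64, 69, 69, 71, 75, 75, 88, 95
The 2 values of 69 share dense rank 4.
The 2 values of 75 share dense rank 6.
Remaining distinct values take the next consecutive integers.
Treatment values → pooled ranks: 75→6, 32→1, 69→4, 88→7
Rank sum = 6 + 1 + 4 + 7 = 18

18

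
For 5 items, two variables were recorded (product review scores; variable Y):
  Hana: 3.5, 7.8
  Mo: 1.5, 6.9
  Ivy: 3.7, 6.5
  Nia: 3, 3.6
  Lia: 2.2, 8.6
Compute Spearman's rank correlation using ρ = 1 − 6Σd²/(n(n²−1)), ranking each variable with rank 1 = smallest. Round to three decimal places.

-0.300

Ranks of variable 1: 4, 1, 5, 3, 2
Ranks of variable 2: 4, 3, 2, 1, 5
d = r₁ − r₂: 0, -2, 3, 2, -3
d²: 0, 4, 9, 4, 9; Σd² = 26
ρ = 1 − 6·26/(5·24) = 1 − 156/120 = -0.300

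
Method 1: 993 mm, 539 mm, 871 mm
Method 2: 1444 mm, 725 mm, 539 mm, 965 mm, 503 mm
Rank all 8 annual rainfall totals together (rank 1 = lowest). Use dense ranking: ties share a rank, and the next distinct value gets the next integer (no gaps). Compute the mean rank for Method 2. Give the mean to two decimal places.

3.60

Sorted (ascending): 503, 539, 539, 725, 871, 965, 993, 1444
The 2 values of 539 share dense rank 2.
Remaining distinct values take the next consecutive integers.
Method 2 values → pooled ranks: 1444→7, 725→3, 539→2, 965→5, 503→1
Mean rank = (7 + 3 + 2 + 5 + 1) / 5 = 3.60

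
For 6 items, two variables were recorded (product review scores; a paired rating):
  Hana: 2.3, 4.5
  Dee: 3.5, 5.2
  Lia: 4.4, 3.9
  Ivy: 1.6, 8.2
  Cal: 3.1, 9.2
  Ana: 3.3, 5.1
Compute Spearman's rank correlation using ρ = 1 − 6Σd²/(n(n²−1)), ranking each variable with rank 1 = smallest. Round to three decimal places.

Ranks of variable 1: 2, 5, 6, 1, 3, 4
Ranks of variable 2: 2, 4, 1, 5, 6, 3
d = r₁ − r₂: 0, 1, 5, -4, -3, 1
d²: 0, 1, 25, 16, 9, 1; Σd² = 52
ρ = 1 − 6·52/(6·35) = 1 − 312/210 = -0.486

-0.486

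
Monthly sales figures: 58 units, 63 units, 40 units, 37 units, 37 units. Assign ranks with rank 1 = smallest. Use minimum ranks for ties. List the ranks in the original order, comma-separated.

Sorted (ascending): 37, 37, 40, 58, 63
The 2 values of 37 occupy positions 1–2 → each gets rank 1.

4, 5, 3, 1, 1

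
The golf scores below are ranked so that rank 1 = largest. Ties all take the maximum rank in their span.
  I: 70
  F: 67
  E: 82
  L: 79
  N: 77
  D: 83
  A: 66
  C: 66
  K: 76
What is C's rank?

9

Sorted (descending): 83, 82, 79, 77, 76, 70, 67, 66, 66
The 2 values of 66 occupy positions 8–9 → each gets rank 9.
C has value 66 → rank 9.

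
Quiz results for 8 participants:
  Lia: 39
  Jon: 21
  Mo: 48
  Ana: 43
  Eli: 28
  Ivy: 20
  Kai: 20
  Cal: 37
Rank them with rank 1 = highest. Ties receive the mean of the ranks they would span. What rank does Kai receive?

Sorted (descending): 48, 43, 39, 37, 28, 21, 20, 20
The 2 values of 20 occupy positions 7–8 → average rank (7+8)/2 = 7.5.
Kai has value 20 → rank 7.5.

7.5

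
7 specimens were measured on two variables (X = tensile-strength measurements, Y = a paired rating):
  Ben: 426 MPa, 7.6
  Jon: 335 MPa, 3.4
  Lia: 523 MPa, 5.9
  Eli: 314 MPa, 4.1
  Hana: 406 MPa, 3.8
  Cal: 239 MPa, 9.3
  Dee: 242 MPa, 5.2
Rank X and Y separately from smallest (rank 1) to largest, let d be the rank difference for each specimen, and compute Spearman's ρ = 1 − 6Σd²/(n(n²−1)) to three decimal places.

-0.107

Ranks of variable 1: 6, 4, 7, 3, 5, 1, 2
Ranks of variable 2: 6, 1, 5, 3, 2, 7, 4
d = r₁ − r₂: 0, 3, 2, 0, 3, -6, -2
d²: 0, 9, 4, 0, 9, 36, 4; Σd² = 62
ρ = 1 − 6·62/(7·48) = 1 − 372/336 = -0.107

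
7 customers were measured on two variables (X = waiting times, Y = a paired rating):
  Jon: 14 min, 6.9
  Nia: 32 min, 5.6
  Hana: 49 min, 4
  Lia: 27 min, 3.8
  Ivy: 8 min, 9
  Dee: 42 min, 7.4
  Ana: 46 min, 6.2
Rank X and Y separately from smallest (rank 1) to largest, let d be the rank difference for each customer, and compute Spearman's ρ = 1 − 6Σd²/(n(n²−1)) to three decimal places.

Ranks of variable 1: 2, 4, 7, 3, 1, 5, 6
Ranks of variable 2: 5, 3, 2, 1, 7, 6, 4
d = r₁ − r₂: -3, 1, 5, 2, -6, -1, 2
d²: 9, 1, 25, 4, 36, 1, 4; Σd² = 80
ρ = 1 − 6·80/(7·48) = 1 − 480/336 = -0.429

-0.429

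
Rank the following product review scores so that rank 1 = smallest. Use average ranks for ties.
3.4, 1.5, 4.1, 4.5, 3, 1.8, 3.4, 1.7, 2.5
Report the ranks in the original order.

Sorted (ascending): 1.5, 1.7, 1.8, 2.5, 3, 3.4, 3.4, 4.1, 4.5
The 2 values of 3.4 occupy positions 6–7 → average rank (6+7)/2 = 6.5.

6.5, 1, 8, 9, 5, 3, 6.5, 2, 4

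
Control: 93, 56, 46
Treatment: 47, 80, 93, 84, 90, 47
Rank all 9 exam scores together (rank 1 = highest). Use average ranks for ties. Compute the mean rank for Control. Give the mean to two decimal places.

5.50

Sorted (descending): 93, 93, 90, 84, 80, 56, 47, 47, 46
The 2 values of 93 occupy positions 1–2 → average rank (1+2)/2 = 1.5.
The 2 values of 47 occupy positions 7–8 → average rank (7+8)/2 = 7.5.
Control values → pooled ranks: 93→1.5, 56→6, 46→9
Mean rank = (1.5 + 6 + 9) / 3 = 5.50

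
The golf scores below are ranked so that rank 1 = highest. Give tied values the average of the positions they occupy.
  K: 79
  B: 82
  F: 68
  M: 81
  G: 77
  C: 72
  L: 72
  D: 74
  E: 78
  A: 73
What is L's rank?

8.5

Sorted (descending): 82, 81, 79, 78, 77, 74, 73, 72, 72, 68
The 2 values of 72 occupy positions 8–9 → average rank (8+9)/2 = 8.5.
L has value 72 → rank 8.5.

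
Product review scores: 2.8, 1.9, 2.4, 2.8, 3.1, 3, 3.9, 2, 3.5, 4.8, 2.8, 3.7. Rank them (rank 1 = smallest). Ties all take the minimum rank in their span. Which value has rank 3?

2.4

Sorted (ascending): 1.9, 2, 2.4, 2.8, 2.8, 2.8, 3, 3.1, 3.5, 3.7, 3.9, 4.8
The 3 values of 2.8 occupy positions 4–6 → each gets rank 4.
Rank 3 → value 2.4.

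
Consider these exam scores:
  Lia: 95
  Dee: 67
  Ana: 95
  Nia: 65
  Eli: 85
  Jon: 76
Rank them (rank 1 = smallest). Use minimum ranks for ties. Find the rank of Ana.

5

Sorted (ascending): 65, 67, 76, 85, 95, 95
The 2 values of 95 occupy positions 5–6 → each gets rank 5.
Ana has value 95 → rank 5.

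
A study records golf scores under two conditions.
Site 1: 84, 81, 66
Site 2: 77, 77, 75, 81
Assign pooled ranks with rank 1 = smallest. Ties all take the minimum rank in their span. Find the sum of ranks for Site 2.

13

Sorted (ascending): 66, 75, 77, 77, 81, 81, 84
The 2 values of 77 occupy positions 3–4 → each gets rank 3.
The 2 values of 81 occupy positions 5–6 → each gets rank 5.
Site 2 values → pooled ranks: 77→3, 77→3, 75→2, 81→5
Rank sum = 3 + 3 + 2 + 5 = 13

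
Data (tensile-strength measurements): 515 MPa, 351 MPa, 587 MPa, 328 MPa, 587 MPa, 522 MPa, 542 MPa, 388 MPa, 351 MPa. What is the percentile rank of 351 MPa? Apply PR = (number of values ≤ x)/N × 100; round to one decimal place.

N = 9.
Strictly below 351: 1. Equal to 351: 2.
PR = 3/9 × 100 = 33.3

33.3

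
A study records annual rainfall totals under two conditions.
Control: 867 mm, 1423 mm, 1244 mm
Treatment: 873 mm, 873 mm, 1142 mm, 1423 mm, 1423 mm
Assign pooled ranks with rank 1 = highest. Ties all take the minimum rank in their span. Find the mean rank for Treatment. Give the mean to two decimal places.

3.80

Sorted (descending): 1423, 1423, 1423, 1244, 1142, 873, 873, 867
The 3 values of 1423 occupy positions 1–3 → each gets rank 1.
The 2 values of 873 occupy positions 6–7 → each gets rank 6.
Treatment values → pooled ranks: 873→6, 873→6, 1142→5, 1423→1, 1423→1
Mean rank = (6 + 6 + 5 + 1 + 1) / 5 = 3.80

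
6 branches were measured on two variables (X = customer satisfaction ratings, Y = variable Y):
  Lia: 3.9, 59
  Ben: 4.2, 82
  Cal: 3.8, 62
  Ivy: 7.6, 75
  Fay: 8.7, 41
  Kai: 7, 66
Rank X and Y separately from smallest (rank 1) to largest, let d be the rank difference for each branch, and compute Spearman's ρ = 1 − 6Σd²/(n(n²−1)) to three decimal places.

Ranks of variable 1: 2, 3, 1, 5, 6, 4
Ranks of variable 2: 2, 6, 3, 5, 1, 4
d = r₁ − r₂: 0, -3, -2, 0, 5, 0
d²: 0, 9, 4, 0, 25, 0; Σd² = 38
ρ = 1 − 6·38/(6·35) = 1 − 228/210 = -0.086

-0.086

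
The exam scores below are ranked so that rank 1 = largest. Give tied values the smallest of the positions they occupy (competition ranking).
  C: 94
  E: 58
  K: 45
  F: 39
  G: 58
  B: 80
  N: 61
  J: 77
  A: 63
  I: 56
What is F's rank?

Sorted (descending): 94, 80, 77, 63, 61, 58, 58, 56, 45, 39
The 2 values of 58 occupy positions 6–7 → each gets rank 6.
F has value 39 → rank 10.

10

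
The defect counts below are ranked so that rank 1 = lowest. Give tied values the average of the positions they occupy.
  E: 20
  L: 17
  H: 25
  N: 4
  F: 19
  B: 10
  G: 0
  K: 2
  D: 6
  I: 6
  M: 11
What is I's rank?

Sorted (ascending): 0, 2, 4, 6, 6, 10, 11, 17, 19, 20, 25
The 2 values of 6 occupy positions 4–5 → average rank (4+5)/2 = 4.5.
I has value 6 → rank 4.5.

4.5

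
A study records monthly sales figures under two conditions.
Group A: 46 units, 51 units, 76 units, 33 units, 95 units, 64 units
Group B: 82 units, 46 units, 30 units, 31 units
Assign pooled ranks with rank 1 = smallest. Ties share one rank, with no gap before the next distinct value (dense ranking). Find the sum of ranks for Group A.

Sorted (ascending): 30, 31, 33, 46, 46, 51, 64, 76, 82, 95
The 2 values of 46 share dense rank 4.
Remaining distinct values take the next consecutive integers.
Group A values → pooled ranks: 46→4, 51→5, 76→7, 33→3, 95→9, 64→6
Rank sum = 4 + 5 + 7 + 3 + 9 + 6 = 34

34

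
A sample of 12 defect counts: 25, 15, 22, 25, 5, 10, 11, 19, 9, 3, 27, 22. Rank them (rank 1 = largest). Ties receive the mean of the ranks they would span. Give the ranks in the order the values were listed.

Sorted (descending): 27, 25, 25, 22, 22, 19, 15, 11, 10, 9, 5, 3
The 2 values of 25 occupy positions 2–3 → average rank (2+3)/2 = 2.5.
The 2 values of 22 occupy positions 4–5 → average rank (4+5)/2 = 4.5.

2.5, 7, 4.5, 2.5, 11, 9, 8, 6, 10, 12, 1, 4.5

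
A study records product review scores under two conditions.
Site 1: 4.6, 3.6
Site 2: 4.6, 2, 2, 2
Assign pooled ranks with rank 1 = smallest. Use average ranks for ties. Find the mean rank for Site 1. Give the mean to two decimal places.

4.75

Sorted (ascending): 2, 2, 2, 3.6, 4.6, 4.6
The 3 values of 2 occupy positions 1–3 → average rank 2.
The 2 values of 4.6 occupy positions 5–6 → average rank (5+6)/2 = 5.5.
Site 1 values → pooled ranks: 4.6→5.5, 3.6→4
Mean rank = (5.5 + 4) / 2 = 4.75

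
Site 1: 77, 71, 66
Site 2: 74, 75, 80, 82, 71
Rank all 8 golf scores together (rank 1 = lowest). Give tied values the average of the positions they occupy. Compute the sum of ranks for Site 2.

26.5

Sorted (ascending): 66, 71, 71, 74, 75, 77, 80, 82
The 2 values of 71 occupy positions 2–3 → average rank (2+3)/2 = 2.5.
Site 2 values → pooled ranks: 74→4, 75→5, 80→7, 82→8, 71→2.5
Rank sum = 4 + 5 + 7 + 8 + 2.5 = 26.5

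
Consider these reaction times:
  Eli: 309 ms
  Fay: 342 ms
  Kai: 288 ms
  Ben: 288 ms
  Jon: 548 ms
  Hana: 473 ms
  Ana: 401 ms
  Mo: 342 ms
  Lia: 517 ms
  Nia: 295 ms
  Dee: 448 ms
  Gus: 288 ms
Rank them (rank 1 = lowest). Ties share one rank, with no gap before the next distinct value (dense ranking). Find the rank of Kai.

Sorted (ascending): 288, 288, 288, 295, 309, 342, 342, 401, 448, 473, 517, 548
The 3 values of 288 share dense rank 1.
The 2 values of 342 share dense rank 4.
Remaining distinct values take the next consecutive integers.
Kai has value 288 ms → rank 1.

1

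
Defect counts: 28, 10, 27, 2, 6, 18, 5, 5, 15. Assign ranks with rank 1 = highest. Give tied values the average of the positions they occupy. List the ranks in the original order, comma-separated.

1, 5, 2, 9, 6, 3, 7.5, 7.5, 4

Sorted (descending): 28, 27, 18, 15, 10, 6, 5, 5, 2
The 2 values of 5 occupy positions 7–8 → average rank (7+8)/2 = 7.5.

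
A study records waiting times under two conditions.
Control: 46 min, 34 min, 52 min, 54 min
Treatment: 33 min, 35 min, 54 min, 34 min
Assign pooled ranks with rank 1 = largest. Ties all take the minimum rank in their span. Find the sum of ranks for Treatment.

Sorted (descending): 54, 54, 52, 46, 35, 34, 34, 33
The 2 values of 54 occupy positions 1–2 → each gets rank 1.
The 2 values of 34 occupy positions 6–7 → each gets rank 6.
Treatment values → pooled ranks: 33→8, 35→5, 54→1, 34→6
Rank sum = 8 + 5 + 1 + 6 = 20

20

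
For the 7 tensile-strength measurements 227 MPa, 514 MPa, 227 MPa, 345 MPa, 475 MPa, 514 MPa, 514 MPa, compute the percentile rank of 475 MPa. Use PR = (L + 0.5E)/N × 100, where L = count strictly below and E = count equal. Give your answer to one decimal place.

50.0

N = 7.
Strictly below 475: 3. Equal to 475: 1.
PR = (3 + 0.5·1)/7 × 100 = 50.0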